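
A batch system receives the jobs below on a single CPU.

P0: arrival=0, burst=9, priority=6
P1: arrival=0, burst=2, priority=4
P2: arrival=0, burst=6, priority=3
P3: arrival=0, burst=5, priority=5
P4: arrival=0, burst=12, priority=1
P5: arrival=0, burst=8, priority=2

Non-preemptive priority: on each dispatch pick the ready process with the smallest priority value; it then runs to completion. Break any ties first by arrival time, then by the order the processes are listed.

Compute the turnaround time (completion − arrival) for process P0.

Gantt: | P4 0-12 | P5 12-20 | P2 20-26 | P1 26-28 | P3 28-33 | P0 33-42 |
Completion: P0=42  P1=28  P2=26  P3=33  P4=12  P5=20
Turnaround (C−A): P0=42  P1=28  P2=26  P3=33  P4=12  P5=20
Turnaround(P0) = completion − arrival = 42 − 0 = 42

42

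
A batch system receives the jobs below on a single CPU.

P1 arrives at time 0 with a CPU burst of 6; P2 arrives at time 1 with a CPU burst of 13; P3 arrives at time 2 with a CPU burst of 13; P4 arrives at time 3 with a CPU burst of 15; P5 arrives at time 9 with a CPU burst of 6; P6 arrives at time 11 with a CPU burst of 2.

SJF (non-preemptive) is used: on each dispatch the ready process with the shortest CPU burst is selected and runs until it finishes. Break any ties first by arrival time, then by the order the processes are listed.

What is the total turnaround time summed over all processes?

Timeline: | P1 0-6 | P2 6-19 | P6 19-21 | P5 21-27 | P3 27-40 | P4 40-55 |
Completion: P1=6  P2=19  P3=40  P4=55  P5=27  P6=21
Turnaround = completion − arrival: P1=6, P2=18, P3=38, P4=52, P5=18, P6=10
Total turnaround = 6 + 18 + 38 + 52 + 18 + 10 = 142

142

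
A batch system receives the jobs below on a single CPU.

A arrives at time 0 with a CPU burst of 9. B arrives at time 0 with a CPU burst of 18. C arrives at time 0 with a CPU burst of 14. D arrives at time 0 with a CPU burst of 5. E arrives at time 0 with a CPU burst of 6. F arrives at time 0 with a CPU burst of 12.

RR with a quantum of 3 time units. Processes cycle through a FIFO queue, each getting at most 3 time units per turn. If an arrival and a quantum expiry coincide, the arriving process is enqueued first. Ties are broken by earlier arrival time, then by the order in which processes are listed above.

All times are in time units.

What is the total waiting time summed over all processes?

216

Timeline: | A 0-3 | B 3-6 | C 6-9 | D 9-12 | E 12-15 | F 15-18 | A 18-21 | B 21-24 | C 24-27 | D 27-29 | E 29-32 | F 32-35 | A 35-38 | B 38-41 | C 41-44 | F 44-47 | B 47-50 | C 50-53 | F 53-56 | B 56-59 | C 59-61 | B 61-64 |
Completion: A=38  B=64  C=61  D=29  E=32  F=56
Waiting = turnaround − burst: A=29, B=46, C=47, D=24, E=26, F=44
Total waiting = 29 + 46 + 47 + 24 + 26 + 44 = 216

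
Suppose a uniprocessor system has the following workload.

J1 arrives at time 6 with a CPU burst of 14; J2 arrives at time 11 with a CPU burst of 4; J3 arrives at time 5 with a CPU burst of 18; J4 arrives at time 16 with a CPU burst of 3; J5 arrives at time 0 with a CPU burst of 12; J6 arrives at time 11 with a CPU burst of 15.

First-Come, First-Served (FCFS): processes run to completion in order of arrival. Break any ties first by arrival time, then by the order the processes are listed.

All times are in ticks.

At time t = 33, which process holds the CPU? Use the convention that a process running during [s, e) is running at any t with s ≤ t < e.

J1

Gantt: | J5 0-12 | J3 12-30 | J1 30-44 | J2 44-48 | J6 48-63 | J4 63-66 |
Completion: J1=44  J2=48  J3=30  J4=66  J5=12  J6=63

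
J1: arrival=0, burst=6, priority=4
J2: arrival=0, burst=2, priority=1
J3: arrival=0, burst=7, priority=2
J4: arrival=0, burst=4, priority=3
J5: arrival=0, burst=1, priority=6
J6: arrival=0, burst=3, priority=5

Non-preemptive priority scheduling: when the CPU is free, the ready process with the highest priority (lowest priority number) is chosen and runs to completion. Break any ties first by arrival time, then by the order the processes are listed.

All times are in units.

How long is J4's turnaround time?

13

Schedule: | J2 0-2 | J3 2-9 | J4 9-13 | J1 13-19 | J6 19-22 | J5 22-23 |
Completion: J1=19  J2=2  J3=9  J4=13  J5=23  J6=22
Turnaround(J4) = completion − arrival = 13 − 0 = 13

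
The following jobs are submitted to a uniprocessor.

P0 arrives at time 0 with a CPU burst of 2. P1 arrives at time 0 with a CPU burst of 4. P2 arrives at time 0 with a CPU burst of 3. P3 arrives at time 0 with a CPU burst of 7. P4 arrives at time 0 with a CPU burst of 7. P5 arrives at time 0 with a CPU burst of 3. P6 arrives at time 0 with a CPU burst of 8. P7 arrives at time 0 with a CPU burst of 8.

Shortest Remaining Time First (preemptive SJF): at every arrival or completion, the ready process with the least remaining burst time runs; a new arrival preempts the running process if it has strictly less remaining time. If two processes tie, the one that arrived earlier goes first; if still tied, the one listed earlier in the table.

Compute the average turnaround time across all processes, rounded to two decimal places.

Schedule: | P0 0-2 | P2 2-5 | P5 5-8 | P1 8-12 | P3 12-19 | P4 19-26 | P6 26-34 | P7 34-42 |
Completion: P0=2  P1=12  P2=5  P3=19  P4=26  P5=8  P6=34  P7=42
Turnaround times: P0=2, P1=12, P2=5, P3=19, P4=26, P5=8, P6=34, P7=42
Average turnaround = (2+12+5+19+26+8+34+42) / 8 = 148/8 = 18.50

18.50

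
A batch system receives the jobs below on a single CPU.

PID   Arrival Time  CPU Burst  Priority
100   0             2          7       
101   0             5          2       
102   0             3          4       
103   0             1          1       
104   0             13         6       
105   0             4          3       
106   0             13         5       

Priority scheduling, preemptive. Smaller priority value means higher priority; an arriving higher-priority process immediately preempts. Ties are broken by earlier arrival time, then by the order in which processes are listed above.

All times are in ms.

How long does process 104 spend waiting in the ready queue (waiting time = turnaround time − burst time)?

26

Timeline: | 103 0-1 | 101 1-6 | 105 6-10 | 102 10-13 | 106 13-26 | 104 26-39 | 100 39-41 |
Completion: 100=41  101=6  102=13  103=1  104=39  105=10  106=26
Turnaround (C−A): 100=41  101=6  102=13  103=1  104=39  105=10  106=26
Waiting(104) = turnaround − burst = 39 − 13 = 26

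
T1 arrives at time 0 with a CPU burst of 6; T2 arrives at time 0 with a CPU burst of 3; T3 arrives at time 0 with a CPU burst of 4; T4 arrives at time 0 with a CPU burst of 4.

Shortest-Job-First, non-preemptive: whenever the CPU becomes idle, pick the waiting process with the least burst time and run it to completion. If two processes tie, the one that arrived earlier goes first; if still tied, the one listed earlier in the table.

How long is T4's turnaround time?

11

Timeline: | T2 0-3 | T3 3-7 | T4 7-11 | T1 11-17 |
Completion: T1=17  T2=3  T3=7  T4=11
Turnaround (C−A): T1=17  T2=3  T3=7  T4=11
Turnaround(T4) = completion − arrival = 11 − 0 = 11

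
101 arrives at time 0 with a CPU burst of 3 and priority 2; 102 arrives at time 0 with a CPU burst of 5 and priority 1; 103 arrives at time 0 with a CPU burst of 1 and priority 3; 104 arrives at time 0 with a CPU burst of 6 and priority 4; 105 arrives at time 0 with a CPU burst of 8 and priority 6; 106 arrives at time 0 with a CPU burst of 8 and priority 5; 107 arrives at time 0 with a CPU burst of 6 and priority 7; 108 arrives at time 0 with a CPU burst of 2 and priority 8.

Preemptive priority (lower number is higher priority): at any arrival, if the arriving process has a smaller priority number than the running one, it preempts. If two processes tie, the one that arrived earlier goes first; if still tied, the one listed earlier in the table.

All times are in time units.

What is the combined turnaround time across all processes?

Timeline: | 102 0-5 | 101 5-8 | 103 8-9 | 104 9-15 | 106 15-23 | 105 23-31 | 107 31-37 | 108 37-39 |
Completion: 101=8  102=5  103=9  104=15  105=31  106=23  107=37  108=39
Turnaround (C−A): 101=8  102=5  103=9  104=15  105=31  106=23  107=37  108=39
Turnaround = completion − arrival: 101=8, 102=5, 103=9, 104=15, 105=31, 106=23, 107=37, 108=39
Total turnaround = 8 + 5 + 9 + 15 + 31 + 23 + 37 + 39 = 167

167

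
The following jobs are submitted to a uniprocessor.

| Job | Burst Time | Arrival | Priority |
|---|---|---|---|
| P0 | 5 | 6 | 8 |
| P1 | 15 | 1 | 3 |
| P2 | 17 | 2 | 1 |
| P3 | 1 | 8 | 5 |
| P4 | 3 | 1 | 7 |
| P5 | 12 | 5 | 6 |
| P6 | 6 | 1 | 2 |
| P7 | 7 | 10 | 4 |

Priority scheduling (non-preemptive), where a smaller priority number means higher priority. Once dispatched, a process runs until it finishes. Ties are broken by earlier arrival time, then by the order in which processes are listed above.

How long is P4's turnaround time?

Gantt: | idle 0-1 | P6 1-7 | P2 7-24 | P1 24-39 | P7 39-46 | P3 46-47 | P5 47-59 | P4 59-62 | P0 62-67 |
Completion: P0=67  P1=39  P2=24  P3=47  P4=62  P5=59  P6=7  P7=46
Turnaround (C−A): P0=61  P1=38  P2=22  P3=39  P4=61  P5=54  P6=6  P7=36
Turnaround(P4) = completion − arrival = 62 − 1 = 61

61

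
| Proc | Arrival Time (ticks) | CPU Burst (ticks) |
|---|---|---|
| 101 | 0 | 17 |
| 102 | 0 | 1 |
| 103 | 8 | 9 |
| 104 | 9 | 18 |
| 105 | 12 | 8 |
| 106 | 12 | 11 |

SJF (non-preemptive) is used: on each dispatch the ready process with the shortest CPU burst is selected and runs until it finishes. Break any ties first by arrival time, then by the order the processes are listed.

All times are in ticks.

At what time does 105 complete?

Timeline: | 102 0-1 | 101 1-18 | 105 18-26 | 103 26-35 | 106 35-46 | 104 46-64 |
Completion: 101=18  102=1  103=35  104=64  105=26  106=46
Turnaround (C−A): 101=18  102=1  103=27  104=55  105=14  106=34

26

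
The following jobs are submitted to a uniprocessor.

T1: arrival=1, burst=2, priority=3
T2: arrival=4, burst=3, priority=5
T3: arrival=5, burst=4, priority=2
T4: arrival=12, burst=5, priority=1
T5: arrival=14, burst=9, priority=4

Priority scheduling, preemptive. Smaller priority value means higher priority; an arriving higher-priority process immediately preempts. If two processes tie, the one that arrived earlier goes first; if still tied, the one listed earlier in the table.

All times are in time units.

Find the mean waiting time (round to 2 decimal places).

1.40

Schedule: | idle 0-1 | T1 1-3 | idle 3-4 | T2 4-5 | T3 5-9 | T2 9-11 | idle 11-12 | T4 12-17 | T5 17-26 |
Completion: T1=3  T2=11  T3=9  T4=17  T5=26
Waiting times: T1=0, T2=4, T3=0, T4=0, T5=3
Average waiting = (0+4+0+0+3) / 5 = 7/5 = 1.40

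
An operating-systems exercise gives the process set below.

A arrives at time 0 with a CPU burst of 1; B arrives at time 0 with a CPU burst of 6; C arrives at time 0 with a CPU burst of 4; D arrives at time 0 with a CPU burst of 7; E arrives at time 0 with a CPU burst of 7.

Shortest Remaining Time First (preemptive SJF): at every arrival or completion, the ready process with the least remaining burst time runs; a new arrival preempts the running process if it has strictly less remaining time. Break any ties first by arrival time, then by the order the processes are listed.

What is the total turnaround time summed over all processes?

60

Schedule: | A 0-1 | C 1-5 | B 5-11 | D 11-18 | E 18-25 |
Completion: A=1  B=11  C=5  D=18  E=25
Turnaround = completion − arrival: A=1, B=11, C=5, D=18, E=25
Total turnaround = 1 + 11 + 5 + 18 + 25 = 60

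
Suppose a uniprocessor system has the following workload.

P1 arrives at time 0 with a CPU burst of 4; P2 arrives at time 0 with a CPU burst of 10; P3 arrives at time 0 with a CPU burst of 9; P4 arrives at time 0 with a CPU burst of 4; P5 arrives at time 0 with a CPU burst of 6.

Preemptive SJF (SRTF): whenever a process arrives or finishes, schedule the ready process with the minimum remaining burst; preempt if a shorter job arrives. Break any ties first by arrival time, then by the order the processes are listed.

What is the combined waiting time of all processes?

49

Schedule: | P1 0-4 | P4 4-8 | P5 8-14 | P3 14-23 | P2 23-33 |
Completion: P1=4  P2=33  P3=23  P4=8  P5=14
Waiting = turnaround − burst: P1=0, P2=23, P3=14, P4=4, P5=8
Total waiting = 0 + 23 + 14 + 4 + 8 = 49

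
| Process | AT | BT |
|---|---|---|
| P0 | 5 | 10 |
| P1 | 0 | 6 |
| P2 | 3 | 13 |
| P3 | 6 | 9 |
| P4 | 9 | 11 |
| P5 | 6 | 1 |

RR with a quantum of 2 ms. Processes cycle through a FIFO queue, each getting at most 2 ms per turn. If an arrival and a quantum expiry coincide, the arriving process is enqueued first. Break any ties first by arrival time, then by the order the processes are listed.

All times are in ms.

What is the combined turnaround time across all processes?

Schedule: | P1 0-4 | P2 4-6 | P1 6-8 | P0 8-10 | P3 10-12 | P5 12-13 | P2 13-15 | P4 15-17 | P0 17-19 | P3 19-21 | P2 21-23 | P4 23-25 | P0 25-27 | P3 27-29 | P2 29-31 | P4 31-33 | P0 33-35 | P3 35-37 | P2 37-39 | P4 39-41 | P0 41-43 | P3 43-44 | P2 44-46 | P4 46-48 | P2 48-49 | P4 49-50 |
Completion: P0=43  P1=8  P2=49  P3=44  P4=50  P5=13
Turnaround = completion − arrival: P0=38, P1=8, P2=46, P3=38, P4=41, P5=7
Total turnaround = 38 + 8 + 46 + 38 + 41 + 7 = 178

178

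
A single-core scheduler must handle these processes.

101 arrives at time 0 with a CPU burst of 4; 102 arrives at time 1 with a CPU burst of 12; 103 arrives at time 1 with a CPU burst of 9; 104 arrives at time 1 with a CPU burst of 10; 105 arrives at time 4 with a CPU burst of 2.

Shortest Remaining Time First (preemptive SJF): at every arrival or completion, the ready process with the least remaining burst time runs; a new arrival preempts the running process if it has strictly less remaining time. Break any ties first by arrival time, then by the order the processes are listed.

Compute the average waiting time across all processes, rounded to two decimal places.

8.60

Schedule: | 101 0-4 | 105 4-6 | 103 6-15 | 104 15-25 | 102 25-37 |
Completion: 101=4  102=37  103=15  104=25  105=6
Turnaround (C−A): 101=4  102=36  103=14  104=24  105=2
Waiting times: 101=0, 102=24, 103=5, 104=14, 105=0
Average waiting = (0+24+5+14+0) / 5 = 43/5 = 8.60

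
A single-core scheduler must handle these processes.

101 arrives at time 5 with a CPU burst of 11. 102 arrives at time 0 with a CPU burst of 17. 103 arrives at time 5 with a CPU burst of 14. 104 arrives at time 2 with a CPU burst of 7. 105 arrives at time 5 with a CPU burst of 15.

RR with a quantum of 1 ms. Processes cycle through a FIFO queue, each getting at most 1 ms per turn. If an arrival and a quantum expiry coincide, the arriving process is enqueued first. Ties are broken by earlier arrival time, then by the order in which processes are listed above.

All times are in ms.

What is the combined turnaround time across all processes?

252

Timeline: | 102 0-2 | 104 2-3 | 102 3-4 | 104 4-5 | 102 5-6 | 101 6-7 | 103 7-8 | 105 8-9 | 104 9-10 | 102 10-11 | 101 11-12 | 103 12-13 | 105 13-14 | 104 14-15 | 102 15-16 | 101 16-17 | 103 17-18 | 105 18-19 | 104 19-20 | 102 20-21 | 101 21-22 | 103 22-23 | 105 23-24 | 104 24-25 | 102 25-26 | 101 26-27 | 103 27-28 | 105 28-29 | 104 29-30 | 102 30-31 | 101 31-32 | 103 32-33 | 105 33-34 | 102 34-35 | 101 35-36 | 103 36-37 | 105 37-38 | 102 38-39 | 101 39-40 | 103 40-41 | 105 41-42 | 102 42-43 | 101 43-44 | 103 44-45 | 105 45-46 | 102 46-47 | 101 47-48 | 103 48-49 | 105 49-50 | 102 50-51 | 101 51-52 | 103 52-53 | 105 53-54 | 102 54-55 | 103 55-56 | 105 56-57 | 102 57-58 | 103 58-59 | 105 59-60 | 102 60-61 | 103 61-62 | 105 62-64 |
Completion: 101=52  102=61  103=62  104=30  105=64
Turnaround (C−A): 101=47  102=61  103=57  104=28  105=59
Turnaround = completion − arrival: 101=47, 102=61, 103=57, 104=28, 105=59
Total turnaround = 47 + 61 + 57 + 28 + 59 = 252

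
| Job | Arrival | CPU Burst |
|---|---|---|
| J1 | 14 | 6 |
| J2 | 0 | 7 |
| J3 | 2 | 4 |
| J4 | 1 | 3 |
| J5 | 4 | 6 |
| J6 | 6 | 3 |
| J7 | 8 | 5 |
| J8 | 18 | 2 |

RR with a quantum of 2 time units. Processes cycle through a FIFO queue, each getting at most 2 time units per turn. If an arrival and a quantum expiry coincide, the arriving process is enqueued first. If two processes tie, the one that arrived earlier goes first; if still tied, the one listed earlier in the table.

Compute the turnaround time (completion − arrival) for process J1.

Gantt: | J2 0-2 | J4 2-4 | J3 4-6 | J2 6-8 | J5 8-10 | J4 10-11 | J6 11-13 | J3 13-15 | J7 15-17 | J2 17-19 | J5 19-21 | J6 21-22 | J1 22-24 | J7 24-26 | J8 26-28 | J2 28-29 | J5 29-31 | J1 31-33 | J7 33-34 | J1 34-36 |
Completion: J1=36  J2=29  J3=15  J4=11  J5=31  J6=22  J7=34  J8=28
Turnaround (C−A): J1=22  J2=29  J3=13  J4=10  J5=27  J6=16  J7=26  J8=10
Turnaround(J1) = completion − arrival = 36 − 14 = 22

22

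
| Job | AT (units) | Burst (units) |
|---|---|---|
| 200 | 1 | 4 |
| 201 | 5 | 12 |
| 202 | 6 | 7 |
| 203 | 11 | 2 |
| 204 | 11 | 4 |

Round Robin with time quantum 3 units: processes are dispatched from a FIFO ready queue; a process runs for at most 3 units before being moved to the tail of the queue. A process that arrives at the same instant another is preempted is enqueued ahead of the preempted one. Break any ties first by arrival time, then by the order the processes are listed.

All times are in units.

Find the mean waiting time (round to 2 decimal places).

Gantt: | idle 0-1 | 200 1-5 | 201 5-8 | 202 8-11 | 201 11-14 | 203 14-16 | 204 16-19 | 202 19-22 | 201 22-25 | 204 25-26 | 202 26-27 | 201 27-30 |
Completion: 200=5  201=30  202=27  203=16  204=26
Turnaround (C−A): 200=4  201=25  202=21  203=5  204=15
Waiting times: 200=0, 201=13, 202=14, 203=3, 204=11
Average waiting = (0+13+14+3+11) / 5 = 41/5 = 8.20

8.20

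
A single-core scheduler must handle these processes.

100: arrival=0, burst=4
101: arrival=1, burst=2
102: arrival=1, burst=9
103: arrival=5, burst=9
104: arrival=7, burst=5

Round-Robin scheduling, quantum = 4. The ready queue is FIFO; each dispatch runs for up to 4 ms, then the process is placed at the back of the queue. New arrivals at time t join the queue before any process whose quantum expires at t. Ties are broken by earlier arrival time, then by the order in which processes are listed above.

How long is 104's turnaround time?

Gantt: | 100 0-4 | 101 4-6 | 102 6-10 | 103 10-14 | 104 14-18 | 102 18-22 | 103 22-26 | 104 26-27 | 102 27-28 | 103 28-29 |
Completion: 100=4  101=6  102=28  103=29  104=27
Turnaround (C−A): 100=4  101=5  102=27  103=24  104=20
Turnaround(104) = completion − arrival = 27 − 7 = 20

20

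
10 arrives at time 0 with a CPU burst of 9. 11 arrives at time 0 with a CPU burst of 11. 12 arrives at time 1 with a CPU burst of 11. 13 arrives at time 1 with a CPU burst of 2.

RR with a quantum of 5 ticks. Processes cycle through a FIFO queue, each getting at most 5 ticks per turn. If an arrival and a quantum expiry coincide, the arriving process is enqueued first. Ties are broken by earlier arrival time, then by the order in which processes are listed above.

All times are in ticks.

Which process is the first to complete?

Gantt: | 10 0-5 | 11 5-10 | 12 10-15 | 13 15-17 | 10 17-21 | 11 21-26 | 12 26-31 | 11 31-32 | 12 32-33 |
Completion: 10=21  11=32  12=33  13=17
Turnaround (C−A): 10=21  11=32  12=32  13=16
Finish order: 13 → 10 → 11 → 12

13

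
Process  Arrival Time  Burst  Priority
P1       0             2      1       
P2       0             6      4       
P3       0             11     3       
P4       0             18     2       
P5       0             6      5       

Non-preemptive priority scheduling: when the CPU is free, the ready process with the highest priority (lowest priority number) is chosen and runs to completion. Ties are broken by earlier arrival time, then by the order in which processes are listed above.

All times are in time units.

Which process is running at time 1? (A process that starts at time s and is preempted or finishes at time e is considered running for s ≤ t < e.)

Gantt: | P1 0-2 | P4 2-20 | P3 20-31 | P2 31-37 | P5 37-43 |
Completion: P1=2  P2=37  P3=31  P4=20  P5=43

P1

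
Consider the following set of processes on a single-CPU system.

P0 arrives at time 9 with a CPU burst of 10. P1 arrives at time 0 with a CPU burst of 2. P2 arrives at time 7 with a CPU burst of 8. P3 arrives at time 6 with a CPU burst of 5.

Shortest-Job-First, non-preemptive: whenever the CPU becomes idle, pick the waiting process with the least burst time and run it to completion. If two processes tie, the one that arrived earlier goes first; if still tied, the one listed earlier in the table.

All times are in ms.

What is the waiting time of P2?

4

Gantt: | P1 0-2 | idle 2-6 | P3 6-11 | P2 11-19 | P0 19-29 |
Completion: P0=29  P1=2  P2=19  P3=11
Turnaround (C−A): P0=20  P1=2  P2=12  P3=5
Waiting(P2) = turnaround − burst = 12 − 8 = 4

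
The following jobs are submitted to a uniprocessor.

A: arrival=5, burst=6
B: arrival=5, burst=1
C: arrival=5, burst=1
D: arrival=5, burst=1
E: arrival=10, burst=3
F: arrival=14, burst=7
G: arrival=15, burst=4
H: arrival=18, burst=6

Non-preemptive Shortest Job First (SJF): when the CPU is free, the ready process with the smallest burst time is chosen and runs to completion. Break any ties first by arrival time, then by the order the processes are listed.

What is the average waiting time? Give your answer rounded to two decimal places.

3.50

Timeline: | idle 0-5 | B 5-6 | C 6-7 | D 7-8 | A 8-14 | E 14-17 | G 17-21 | H 21-27 | F 27-34 |
Completion: A=14  B=6  C=7  D=8  E=17  F=34  G=21  H=27
Turnaround (C−A): A=9  B=1  C=2  D=3  E=7  F=20  G=6  H=9
Waiting times: A=3, B=0, C=1, D=2, E=4, F=13, G=2, H=3
Average waiting = (3+0+1+2+4+13+2+3) / 8 = 28/8 = 3.50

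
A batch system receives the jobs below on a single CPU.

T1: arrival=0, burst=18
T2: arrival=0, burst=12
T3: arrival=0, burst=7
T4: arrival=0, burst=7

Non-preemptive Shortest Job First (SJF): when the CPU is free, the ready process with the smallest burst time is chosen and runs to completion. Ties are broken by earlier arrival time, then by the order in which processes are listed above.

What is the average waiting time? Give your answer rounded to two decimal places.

Timeline: | T3 0-7 | T4 7-14 | T2 14-26 | T1 26-44 |
Completion: T1=44  T2=26  T3=7  T4=14
Turnaround (C−A): T1=44  T2=26  T3=7  T4=14
Waiting times: T1=26, T2=14, T3=0, T4=7
Average waiting = (26+14+0+7) / 4 = 47/4 = 11.75

11.75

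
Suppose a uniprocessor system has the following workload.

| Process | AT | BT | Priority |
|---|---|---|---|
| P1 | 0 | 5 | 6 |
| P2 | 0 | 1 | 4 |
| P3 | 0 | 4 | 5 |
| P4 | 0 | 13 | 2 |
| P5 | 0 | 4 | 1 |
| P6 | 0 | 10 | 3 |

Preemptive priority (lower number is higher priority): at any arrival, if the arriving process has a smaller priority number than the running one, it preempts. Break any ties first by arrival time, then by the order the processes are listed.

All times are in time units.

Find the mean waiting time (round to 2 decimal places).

18.00

Timeline: | P5 0-4 | P4 4-17 | P6 17-27 | P2 27-28 | P3 28-32 | P1 32-37 |
Completion: P1=37  P2=28  P3=32  P4=17  P5=4  P6=27
Waiting times: P1=32, P2=27, P3=28, P4=4, P5=0, P6=17
Average waiting = (32+27+28+4+0+17) / 6 = 108/6 = 18.00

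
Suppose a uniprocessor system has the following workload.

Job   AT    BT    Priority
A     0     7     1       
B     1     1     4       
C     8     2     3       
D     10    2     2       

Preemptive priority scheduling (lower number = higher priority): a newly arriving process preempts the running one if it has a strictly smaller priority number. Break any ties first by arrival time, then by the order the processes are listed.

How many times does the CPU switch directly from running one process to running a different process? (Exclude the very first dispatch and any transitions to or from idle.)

Timeline: | A 0-7 | B 7-8 | C 8-10 | D 10-12 |
Completion: A=7  B=8  C=10  D=12
Turnaround (C−A): A=7  B=7  C=2  D=2

3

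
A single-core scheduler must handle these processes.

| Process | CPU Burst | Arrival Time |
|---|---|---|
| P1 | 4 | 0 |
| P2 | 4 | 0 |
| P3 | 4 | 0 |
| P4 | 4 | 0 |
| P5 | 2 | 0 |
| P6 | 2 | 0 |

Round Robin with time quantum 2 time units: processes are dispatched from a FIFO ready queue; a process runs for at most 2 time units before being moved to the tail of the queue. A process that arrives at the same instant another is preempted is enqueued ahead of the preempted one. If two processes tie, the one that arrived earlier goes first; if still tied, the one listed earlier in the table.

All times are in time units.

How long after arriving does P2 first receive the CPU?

2

Schedule: | P1 0-2 | P2 2-4 | P3 4-6 | P4 6-8 | P5 8-10 | P6 10-12 | P1 12-14 | P2 14-16 | P3 16-18 | P4 18-20 |
Completion: P1=14  P2=16  P3=18  P4=20  P5=10  P6=12
Turnaround (C−A): P1=14  P2=16  P3=18  P4=20  P5=10  P6=12
Response(P2) = first start − arrival = 2 − 0 = 2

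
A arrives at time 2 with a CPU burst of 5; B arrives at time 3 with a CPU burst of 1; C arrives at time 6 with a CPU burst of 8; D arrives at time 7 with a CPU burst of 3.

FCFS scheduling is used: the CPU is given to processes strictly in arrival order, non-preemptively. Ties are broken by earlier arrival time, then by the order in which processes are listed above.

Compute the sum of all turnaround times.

32

Timeline: | idle 0-2 | A 2-7 | B 7-8 | C 8-16 | D 16-19 |
Completion: A=7  B=8  C=16  D=19
Turnaround = completion − arrival: A=5, B=5, C=10, D=12
Total turnaround = 5 + 5 + 10 + 12 = 32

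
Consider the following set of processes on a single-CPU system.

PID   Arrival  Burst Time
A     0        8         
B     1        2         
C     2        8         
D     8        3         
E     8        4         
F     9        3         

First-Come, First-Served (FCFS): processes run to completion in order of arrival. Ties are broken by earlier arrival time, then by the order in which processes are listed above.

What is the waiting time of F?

16

Timeline: | A 0-8 | B 8-10 | C 10-18 | D 18-21 | E 21-25 | F 25-28 |
Completion: A=8  B=10  C=18  D=21  E=25  F=28
Turnaround (C−A): A=8  B=9  C=16  D=13  E=17  F=19
Waiting(F) = turnaround − burst = 19 − 3 = 16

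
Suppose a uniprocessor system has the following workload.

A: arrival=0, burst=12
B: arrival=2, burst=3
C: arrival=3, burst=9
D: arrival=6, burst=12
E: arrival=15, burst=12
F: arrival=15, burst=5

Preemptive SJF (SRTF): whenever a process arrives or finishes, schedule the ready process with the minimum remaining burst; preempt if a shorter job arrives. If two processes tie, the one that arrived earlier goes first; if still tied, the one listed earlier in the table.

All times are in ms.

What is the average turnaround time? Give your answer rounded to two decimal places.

Gantt: | A 0-2 | B 2-5 | C 5-14 | A 14-15 | F 15-20 | A 20-29 | D 29-41 | E 41-53 |
Completion: A=29  B=5  C=14  D=41  E=53  F=20
Turnaround (C−A): A=29  B=3  C=11  D=35  E=38  F=5
Turnaround times: A=29, B=3, C=11, D=35, E=38, F=5
Average turnaround = (29+3+11+35+38+5) / 6 = 121/6 = 20.17

20.17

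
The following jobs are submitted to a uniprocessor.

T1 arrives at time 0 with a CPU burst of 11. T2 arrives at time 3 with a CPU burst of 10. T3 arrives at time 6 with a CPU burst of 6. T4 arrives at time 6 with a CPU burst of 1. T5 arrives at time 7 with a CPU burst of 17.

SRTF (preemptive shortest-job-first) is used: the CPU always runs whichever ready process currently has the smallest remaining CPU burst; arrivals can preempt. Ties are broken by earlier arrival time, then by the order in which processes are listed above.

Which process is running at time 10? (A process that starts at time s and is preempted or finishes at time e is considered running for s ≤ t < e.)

Gantt: | T1 0-6 | T4 6-7 | T1 7-12 | T3 12-18 | T2 18-28 | T5 28-45 |
Completion: T1=12  T2=28  T3=18  T4=7  T5=45
Turnaround (C−A): T1=12  T2=25  T3=12  T4=1  T5=38

T1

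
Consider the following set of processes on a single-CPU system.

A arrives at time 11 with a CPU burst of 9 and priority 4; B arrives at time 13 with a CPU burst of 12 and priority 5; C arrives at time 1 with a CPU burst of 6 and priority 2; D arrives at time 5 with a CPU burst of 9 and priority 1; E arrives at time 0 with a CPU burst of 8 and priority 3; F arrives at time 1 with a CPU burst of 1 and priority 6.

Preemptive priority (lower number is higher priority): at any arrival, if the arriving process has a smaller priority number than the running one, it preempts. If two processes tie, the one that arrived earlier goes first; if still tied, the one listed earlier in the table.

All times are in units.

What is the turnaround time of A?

21

Timeline: | E 0-1 | C 1-5 | D 5-14 | C 14-16 | E 16-23 | A 23-32 | B 32-44 | F 44-45 |
Completion: A=32  B=44  C=16  D=14  E=23  F=45
Turnaround (C−A): A=21  B=31  C=15  D=9  E=23  F=44
Turnaround(A) = completion − arrival = 32 − 11 = 21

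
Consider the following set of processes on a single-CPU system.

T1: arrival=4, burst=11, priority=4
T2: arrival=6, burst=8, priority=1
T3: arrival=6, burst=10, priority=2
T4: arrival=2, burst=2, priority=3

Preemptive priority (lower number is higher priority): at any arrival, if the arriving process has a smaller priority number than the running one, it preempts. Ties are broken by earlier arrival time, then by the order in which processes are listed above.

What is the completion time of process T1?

33

Timeline: | idle 0-2 | T4 2-4 | T1 4-6 | T2 6-14 | T3 14-24 | T1 24-33 |
Completion: T1=33  T2=14  T3=24  T4=4
Turnaround (C−A): T1=29  T2=8  T3=18  T4=2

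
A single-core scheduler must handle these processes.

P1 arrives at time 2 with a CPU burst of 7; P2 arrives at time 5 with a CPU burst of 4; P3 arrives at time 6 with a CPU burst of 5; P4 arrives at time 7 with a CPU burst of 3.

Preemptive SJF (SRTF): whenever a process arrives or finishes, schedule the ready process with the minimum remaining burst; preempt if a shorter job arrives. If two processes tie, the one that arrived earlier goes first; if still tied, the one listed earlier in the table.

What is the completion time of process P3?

21

Timeline: | idle 0-2 | P1 2-9 | P4 9-12 | P2 12-16 | P3 16-21 |
Completion: P1=9  P2=16  P3=21  P4=12
Turnaround (C−A): P1=7  P2=11  P3=15  P4=5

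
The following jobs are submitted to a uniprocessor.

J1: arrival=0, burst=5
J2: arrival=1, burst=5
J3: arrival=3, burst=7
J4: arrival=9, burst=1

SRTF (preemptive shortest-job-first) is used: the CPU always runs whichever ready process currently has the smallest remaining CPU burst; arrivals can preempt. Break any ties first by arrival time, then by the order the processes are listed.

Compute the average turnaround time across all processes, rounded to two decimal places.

7.75

Schedule: | J1 0-5 | J2 5-10 | J4 10-11 | J3 11-18 |
Completion: J1=5  J2=10  J3=18  J4=11
Turnaround times: J1=5, J2=9, J3=15, J4=2
Average turnaround = (5+9+15+2) / 4 = 31/4 = 7.75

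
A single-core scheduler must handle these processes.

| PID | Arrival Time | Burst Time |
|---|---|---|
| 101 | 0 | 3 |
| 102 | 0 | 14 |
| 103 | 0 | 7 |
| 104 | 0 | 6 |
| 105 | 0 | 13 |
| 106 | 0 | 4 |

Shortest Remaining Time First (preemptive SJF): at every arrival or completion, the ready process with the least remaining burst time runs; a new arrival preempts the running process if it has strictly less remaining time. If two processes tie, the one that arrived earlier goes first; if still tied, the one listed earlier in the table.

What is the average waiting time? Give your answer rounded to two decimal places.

12.67

Gantt: | 101 0-3 | 106 3-7 | 104 7-13 | 103 13-20 | 105 20-33 | 102 33-47 |
Completion: 101=3  102=47  103=20  104=13  105=33  106=7
Waiting times: 101=0, 102=33, 103=13, 104=7, 105=20, 106=3
Average waiting = (0+33+13+7+20+3) / 6 = 76/6 = 12.67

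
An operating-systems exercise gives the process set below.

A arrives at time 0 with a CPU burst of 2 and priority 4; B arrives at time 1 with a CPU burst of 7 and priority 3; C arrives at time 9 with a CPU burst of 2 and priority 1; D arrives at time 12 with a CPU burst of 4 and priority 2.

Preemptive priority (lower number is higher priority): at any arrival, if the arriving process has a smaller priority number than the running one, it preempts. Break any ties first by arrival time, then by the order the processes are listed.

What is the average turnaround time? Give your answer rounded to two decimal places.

Gantt: | A 0-1 | B 1-8 | A 8-9 | C 9-11 | idle 11-12 | D 12-16 |
Completion: A=9  B=8  C=11  D=16
Turnaround times: A=9, B=7, C=2, D=4
Average turnaround = (9+7+2+4) / 4 = 22/4 = 5.50

5.50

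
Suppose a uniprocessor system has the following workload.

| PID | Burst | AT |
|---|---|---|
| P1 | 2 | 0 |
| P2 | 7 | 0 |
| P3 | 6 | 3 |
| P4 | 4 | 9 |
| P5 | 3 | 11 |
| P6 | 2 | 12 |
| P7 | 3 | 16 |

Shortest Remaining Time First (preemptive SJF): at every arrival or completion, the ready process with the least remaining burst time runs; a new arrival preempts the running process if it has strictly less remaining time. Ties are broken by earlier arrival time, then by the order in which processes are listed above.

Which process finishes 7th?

P3

Gantt: | P1 0-2 | P2 2-9 | P4 9-13 | P6 13-15 | P5 15-18 | P7 18-21 | P3 21-27 |
Completion: P1=2  P2=9  P3=27  P4=13  P5=18  P6=15  P7=21
Turnaround (C−A): P1=2  P2=9  P3=24  P4=4  P5=7  P6=3  P7=5
Finish order: P1 → P2 → P4 → P6 → P5 → P7 → P3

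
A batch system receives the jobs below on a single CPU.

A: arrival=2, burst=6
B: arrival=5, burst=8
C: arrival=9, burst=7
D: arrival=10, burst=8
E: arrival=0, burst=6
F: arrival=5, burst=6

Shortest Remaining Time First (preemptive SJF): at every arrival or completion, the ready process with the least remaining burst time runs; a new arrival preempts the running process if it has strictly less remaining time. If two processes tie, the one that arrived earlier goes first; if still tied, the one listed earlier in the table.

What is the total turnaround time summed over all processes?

104

Schedule: | E 0-6 | A 6-12 | F 12-18 | C 18-25 | B 25-33 | D 33-41 |
Completion: A=12  B=33  C=25  D=41  E=6  F=18
Turnaround (C−A): A=10  B=28  C=16  D=31  E=6  F=13
Turnaround = completion − arrival: A=10, B=28, C=16, D=31, E=6, F=13
Total turnaround = 10 + 28 + 16 + 31 + 6 + 13 = 104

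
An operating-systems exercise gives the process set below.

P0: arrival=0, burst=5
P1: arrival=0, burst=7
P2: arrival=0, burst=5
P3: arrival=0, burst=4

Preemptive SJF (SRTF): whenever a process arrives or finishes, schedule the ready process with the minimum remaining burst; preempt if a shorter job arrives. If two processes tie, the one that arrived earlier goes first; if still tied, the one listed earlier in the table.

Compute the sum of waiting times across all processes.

27

Timeline: | P3 0-4 | P0 4-9 | P2 9-14 | P1 14-21 |
Completion: P0=9  P1=21  P2=14  P3=4
Turnaround (C−A): P0=9  P1=21  P2=14  P3=4
Waiting = turnaround − burst: P0=4, P1=14, P2=9, P3=0
Total waiting = 4 + 14 + 9 + 0 = 27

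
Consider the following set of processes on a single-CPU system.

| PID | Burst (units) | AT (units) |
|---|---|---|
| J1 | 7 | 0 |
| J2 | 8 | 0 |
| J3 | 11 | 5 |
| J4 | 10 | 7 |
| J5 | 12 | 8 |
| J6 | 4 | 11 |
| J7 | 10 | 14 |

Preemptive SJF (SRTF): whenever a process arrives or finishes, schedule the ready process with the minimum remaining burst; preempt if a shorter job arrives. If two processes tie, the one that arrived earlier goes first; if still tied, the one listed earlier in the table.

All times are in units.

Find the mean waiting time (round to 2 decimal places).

16.29

Timeline: | J1 0-7 | J2 7-15 | J6 15-19 | J4 19-29 | J7 29-39 | J3 39-50 | J5 50-62 |
Completion: J1=7  J2=15  J3=50  J4=29  J5=62  J6=19  J7=39
Turnaround (C−A): J1=7  J2=15  J3=45  J4=22  J5=54  J6=8  J7=25
Waiting times: J1=0, J2=7, J3=34, J4=12, J5=42, J6=4, J7=15
Average waiting = (0+7+34+12+42+4+15) / 7 = 114/7 = 16.29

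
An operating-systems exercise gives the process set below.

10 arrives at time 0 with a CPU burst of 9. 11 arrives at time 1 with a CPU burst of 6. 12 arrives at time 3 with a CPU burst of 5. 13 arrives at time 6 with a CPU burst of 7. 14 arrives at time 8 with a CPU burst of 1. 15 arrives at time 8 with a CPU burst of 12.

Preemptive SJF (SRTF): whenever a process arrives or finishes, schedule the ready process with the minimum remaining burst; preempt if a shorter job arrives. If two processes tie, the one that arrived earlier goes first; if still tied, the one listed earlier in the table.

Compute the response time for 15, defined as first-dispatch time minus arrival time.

20

Timeline: | 10 0-1 | 11 1-7 | 12 7-8 | 14 8-9 | 12 9-13 | 13 13-20 | 10 20-28 | 15 28-40 |
Completion: 10=28  11=7  12=13  13=20  14=9  15=40
Turnaround (C−A): 10=28  11=6  12=10  13=14  14=1  15=32
Response(15) = first start − arrival = 28 − 8 = 20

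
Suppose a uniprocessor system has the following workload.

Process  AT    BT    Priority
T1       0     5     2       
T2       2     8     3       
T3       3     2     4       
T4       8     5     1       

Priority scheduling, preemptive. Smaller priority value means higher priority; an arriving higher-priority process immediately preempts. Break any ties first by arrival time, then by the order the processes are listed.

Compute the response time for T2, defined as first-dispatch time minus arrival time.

Timeline: | T1 0-5 | T2 5-8 | T4 8-13 | T2 13-18 | T3 18-20 |
Completion: T1=5  T2=18  T3=20  T4=13
Turnaround (C−A): T1=5  T2=16  T3=17  T4=5
Response(T2) = first start − arrival = 5 − 2 = 3

3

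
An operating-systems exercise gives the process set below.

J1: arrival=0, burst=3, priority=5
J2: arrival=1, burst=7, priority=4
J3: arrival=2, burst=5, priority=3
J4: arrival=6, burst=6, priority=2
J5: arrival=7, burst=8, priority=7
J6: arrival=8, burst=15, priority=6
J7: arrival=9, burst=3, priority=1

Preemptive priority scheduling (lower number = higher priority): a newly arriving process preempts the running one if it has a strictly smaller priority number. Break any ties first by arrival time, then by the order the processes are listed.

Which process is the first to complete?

Timeline: | J1 0-1 | J2 1-2 | J3 2-6 | J4 6-9 | J7 9-12 | J4 12-15 | J3 15-16 | J2 16-22 | J1 22-24 | J6 24-39 | J5 39-47 |
Completion: J1=24  J2=22  J3=16  J4=15  J5=47  J6=39  J7=12
Turnaround (C−A): J1=24  J2=21  J3=14  J4=9  J5=40  J6=31  J7=3
Finish order: J7 → J4 → J3 → J2 → J1 → J6 → J5

J7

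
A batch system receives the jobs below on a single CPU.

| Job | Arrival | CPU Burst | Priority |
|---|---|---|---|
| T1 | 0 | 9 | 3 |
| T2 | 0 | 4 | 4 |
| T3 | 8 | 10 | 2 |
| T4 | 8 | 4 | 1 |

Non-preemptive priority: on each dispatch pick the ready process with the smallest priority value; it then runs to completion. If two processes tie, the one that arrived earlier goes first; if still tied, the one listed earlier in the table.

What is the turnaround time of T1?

9

Schedule: | T1 0-9 | T4 9-13 | T3 13-23 | T2 23-27 |
Completion: T1=9  T2=27  T3=23  T4=13
Turnaround(T1) = completion − arrival = 9 − 0 = 9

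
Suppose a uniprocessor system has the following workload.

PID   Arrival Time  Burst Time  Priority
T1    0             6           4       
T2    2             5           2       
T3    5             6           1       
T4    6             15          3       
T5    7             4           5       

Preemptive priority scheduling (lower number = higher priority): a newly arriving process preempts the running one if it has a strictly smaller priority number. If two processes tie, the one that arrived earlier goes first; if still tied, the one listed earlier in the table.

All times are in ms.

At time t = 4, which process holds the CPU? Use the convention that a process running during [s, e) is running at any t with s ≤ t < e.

T2

Timeline: | T1 0-2 | T2 2-5 | T3 5-11 | T2 11-13 | T4 13-28 | T1 28-32 | T5 32-36 |
Completion: T1=32  T2=13  T3=11  T4=28  T5=36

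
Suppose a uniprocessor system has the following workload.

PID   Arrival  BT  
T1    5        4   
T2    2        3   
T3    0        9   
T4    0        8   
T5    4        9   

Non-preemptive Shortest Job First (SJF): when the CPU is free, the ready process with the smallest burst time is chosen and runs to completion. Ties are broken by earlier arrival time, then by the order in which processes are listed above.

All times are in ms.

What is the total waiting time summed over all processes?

Gantt: | T4 0-8 | T2 8-11 | T1 11-15 | T3 15-24 | T5 24-33 |
Completion: T1=15  T2=11  T3=24  T4=8  T5=33
Waiting = turnaround − burst: T1=6, T2=6, T3=15, T4=0, T5=20
Total waiting = 6 + 6 + 15 + 0 + 20 = 47

47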